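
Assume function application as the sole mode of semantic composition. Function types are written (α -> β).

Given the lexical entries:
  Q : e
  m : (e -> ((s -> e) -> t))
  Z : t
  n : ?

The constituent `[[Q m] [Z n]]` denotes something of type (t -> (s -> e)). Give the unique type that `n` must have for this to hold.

(t -> (((s -> e) -> t) -> (t -> (s -> e))))

For [[Q m] [Z n]] to have type (t -> (s -> e)) with [Q m] of type ((s -> e) -> t), [Z n] must be the function: [Z n] : (((s -> e) -> t) -> (t -> (s -> e))).
For [Z n] to have type (((s -> e) -> t) -> (t -> (s -> e))) with Z of type t, n must be the function: n : (t -> (((s -> e) -> t) -> (t -> (s -> e)))).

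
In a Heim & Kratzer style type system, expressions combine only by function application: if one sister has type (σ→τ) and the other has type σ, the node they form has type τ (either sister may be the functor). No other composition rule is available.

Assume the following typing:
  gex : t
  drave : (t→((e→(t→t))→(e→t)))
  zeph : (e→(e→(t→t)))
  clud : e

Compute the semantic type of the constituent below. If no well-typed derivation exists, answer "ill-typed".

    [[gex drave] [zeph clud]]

(e→t)

[gex drave]: (t→((e→(t→t))→(e→t))) applied to t yields ((e→(t→t))→(e→t)).
[zeph clud]: (e→(e→(t→t))) applied to e yields (e→(t→t)).
[[gex drave] [zeph clud]]: ((e→(t→t))→(e→t)) applied to (e→(t→t)) yields (e→t).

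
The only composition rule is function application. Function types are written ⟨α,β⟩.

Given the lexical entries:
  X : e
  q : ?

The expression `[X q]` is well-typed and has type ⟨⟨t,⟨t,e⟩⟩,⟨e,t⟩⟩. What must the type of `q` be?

⟨e,⟨⟨t,⟨t,e⟩⟩,⟨e,t⟩⟩⟩

[X q] is required to be ⟨⟨t,⟨t,e⟩⟩,⟨e,t⟩⟩. X : e cannot yield ⟨⟨t,⟨t,e⟩⟩,⟨e,t⟩⟩ as functor, so q : ⟨e,⟨⟨t,⟨t,e⟩⟩,⟨e,t⟩⟩⟩.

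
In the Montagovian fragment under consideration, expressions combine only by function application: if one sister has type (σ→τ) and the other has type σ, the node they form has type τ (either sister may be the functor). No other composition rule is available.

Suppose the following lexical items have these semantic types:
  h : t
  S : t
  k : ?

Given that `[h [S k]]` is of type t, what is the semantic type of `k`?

[h [S k]] is required to be t. h : t cannot yield t as functor, so [S k] : (t→t).
[S k] is required to be (t→t). S : t cannot yield (t→t) as functor, so k : (t→(t→t)).

(t→(t→t))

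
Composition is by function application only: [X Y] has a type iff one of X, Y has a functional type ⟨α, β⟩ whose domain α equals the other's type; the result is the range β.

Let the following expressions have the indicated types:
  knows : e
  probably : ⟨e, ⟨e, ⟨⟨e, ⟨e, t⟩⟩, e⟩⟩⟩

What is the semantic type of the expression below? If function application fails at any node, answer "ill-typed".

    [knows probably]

⟨e, ⟨⟨e, ⟨e, t⟩⟩, e⟩⟩

[knows probably]: functor probably : ⟨e, ⟨e, ⟨⟨e, ⟨e, t⟩⟩, e⟩⟩⟩, argument knows : e; result ⟨e, ⟨⟨e, ⟨e, t⟩⟩, e⟩⟩.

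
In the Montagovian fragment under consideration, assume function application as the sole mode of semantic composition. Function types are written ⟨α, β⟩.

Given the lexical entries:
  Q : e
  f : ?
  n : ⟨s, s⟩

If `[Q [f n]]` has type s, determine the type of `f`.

[Q [f n]] is required to be s. Q : e cannot yield s as functor, so [f n] : ⟨e, s⟩.
[f n] is required to be ⟨e, s⟩. n : ⟨s, s⟩ cannot yield ⟨e, s⟩ as functor, so f : ⟨⟨s, s⟩, ⟨e, s⟩⟩.

⟨⟨s, s⟩, ⟨e, s⟩⟩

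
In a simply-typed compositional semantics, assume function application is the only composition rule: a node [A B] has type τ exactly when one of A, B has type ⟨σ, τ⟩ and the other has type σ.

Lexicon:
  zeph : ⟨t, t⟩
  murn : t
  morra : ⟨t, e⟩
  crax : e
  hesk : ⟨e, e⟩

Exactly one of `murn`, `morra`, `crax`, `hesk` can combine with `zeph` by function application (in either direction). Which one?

murn

murn — combines: zeph : ⟨t, t⟩ takes murn : t as argument, giving t.
morra : ⟨t, e⟩ — does not combine with zeph.
crax : e — does not combine with zeph.
hesk : ⟨e, e⟩ — does not combine with zeph.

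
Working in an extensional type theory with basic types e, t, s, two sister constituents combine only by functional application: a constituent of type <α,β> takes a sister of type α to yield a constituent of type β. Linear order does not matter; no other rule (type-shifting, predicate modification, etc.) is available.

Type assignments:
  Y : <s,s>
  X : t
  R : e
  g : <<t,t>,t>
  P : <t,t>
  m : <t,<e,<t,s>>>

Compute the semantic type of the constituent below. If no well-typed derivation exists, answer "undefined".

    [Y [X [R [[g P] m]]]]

s

[g P]: g is <<t,t>,t>, P is <t,t>; result t.
[[g P] m]: m is <t,<e,<t,s>>>, [g P] is t; result <e,<t,s>>.
[R [[g P] m]]: [[g P] m] is <e,<t,s>>, R is e; result <t,s>.
[X [R [[g P] m]]]: [R [[g P] m]] is <t,s>, X is t; result s.
[Y [X [R [[g P] m]]]]: Y is <s,s>, [X [R [[g P] m]]] is s; result s.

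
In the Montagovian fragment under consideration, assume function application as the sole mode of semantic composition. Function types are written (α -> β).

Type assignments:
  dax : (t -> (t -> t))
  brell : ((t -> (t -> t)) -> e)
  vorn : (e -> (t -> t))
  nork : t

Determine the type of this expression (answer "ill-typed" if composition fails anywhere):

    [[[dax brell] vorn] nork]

[dax brell]: ((t -> (t -> t)) -> e) applied to (t -> (t -> t)) yields e.
[[dax brell] vorn]: (e -> (t -> t)) applied to e yields (t -> t).
[[[dax brell] vorn] nork]: (t -> t) applied to t yields t.

t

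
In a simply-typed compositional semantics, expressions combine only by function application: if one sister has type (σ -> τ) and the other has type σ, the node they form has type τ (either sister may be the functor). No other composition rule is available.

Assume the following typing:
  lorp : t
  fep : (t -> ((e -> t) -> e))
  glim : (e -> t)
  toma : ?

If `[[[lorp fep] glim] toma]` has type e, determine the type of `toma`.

(e -> e)

[[[lorp fep] glim] toma] is required to be e. [[lorp fep] glim] : e cannot yield e as functor, so toma : (e -> e).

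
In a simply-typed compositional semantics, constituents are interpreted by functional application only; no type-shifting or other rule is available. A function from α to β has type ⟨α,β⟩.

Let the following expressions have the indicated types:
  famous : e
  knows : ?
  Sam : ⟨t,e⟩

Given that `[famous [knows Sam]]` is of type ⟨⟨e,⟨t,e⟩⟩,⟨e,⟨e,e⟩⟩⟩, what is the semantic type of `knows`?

[famous [knows Sam]] must have type ⟨⟨e,⟨t,e⟩⟩,⟨e,⟨e,e⟩⟩⟩. The sister famous has type e; that is not a function onto ⟨⟨e,⟨t,e⟩⟩,⟨e,⟨e,e⟩⟩⟩, so [knows Sam] must be the functor, of type ⟨e,⟨⟨e,⟨t,e⟩⟩,⟨e,⟨e,e⟩⟩⟩⟩.
[knows Sam] must have type ⟨e,⟨⟨e,⟨t,e⟩⟩,⟨e,⟨e,e⟩⟩⟩⟩. The sister Sam has type ⟨t,e⟩; that is not a function onto ⟨e,⟨⟨e,⟨t,e⟩⟩,⟨e,⟨e,e⟩⟩⟩⟩, so knows must be the functor, of type ⟨⟨t,e⟩,⟨e,⟨⟨e,⟨t,e⟩⟩,⟨e,⟨e,e⟩⟩⟩⟩⟩.

⟨⟨t,e⟩,⟨e,⟨⟨e,⟨t,e⟩⟩,⟨e,⟨e,e⟩⟩⟩⟩⟩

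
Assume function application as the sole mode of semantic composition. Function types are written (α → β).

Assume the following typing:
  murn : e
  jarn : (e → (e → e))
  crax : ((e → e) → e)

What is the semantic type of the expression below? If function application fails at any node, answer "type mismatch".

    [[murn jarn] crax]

e

At [murn jarn], jarn : (e → (e → e)) takes murn : e, giving (e → e).
At [[murn jarn] crax], crax : ((e → e) → e) takes [murn jarn] : (e → e), giving e.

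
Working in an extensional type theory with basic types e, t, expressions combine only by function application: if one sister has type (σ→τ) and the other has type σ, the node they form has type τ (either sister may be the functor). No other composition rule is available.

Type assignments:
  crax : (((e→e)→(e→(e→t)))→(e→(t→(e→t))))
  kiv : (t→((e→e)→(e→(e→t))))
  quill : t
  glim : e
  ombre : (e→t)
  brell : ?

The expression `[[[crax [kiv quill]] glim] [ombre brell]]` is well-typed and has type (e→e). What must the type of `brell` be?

((e→t)→((t→(e→t))→(e→e)))

[[[crax [kiv quill]] glim] [ombre brell]] is required to be (e→e). [[crax [kiv quill]] glim] : (t→(e→t)) cannot yield (e→e) as functor, so [ombre brell] : ((t→(e→t))→(e→e)).
[ombre brell] is required to be ((t→(e→t))→(e→e)). ombre : (e→t) cannot yield ((t→(e→t))→(e→e)) as functor, so brell : ((e→t)→((t→(e→t))→(e→e))).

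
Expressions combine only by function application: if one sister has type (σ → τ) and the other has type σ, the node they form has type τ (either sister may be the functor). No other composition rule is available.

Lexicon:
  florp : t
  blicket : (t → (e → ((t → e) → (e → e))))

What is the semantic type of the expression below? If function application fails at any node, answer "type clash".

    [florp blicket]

(e → ((t → e) → (e → e)))

[florp blicket]: functor blicket : (t → (e → ((t → e) → (e → e)))), argument florp : t; result (e → ((t → e) → (e → e))).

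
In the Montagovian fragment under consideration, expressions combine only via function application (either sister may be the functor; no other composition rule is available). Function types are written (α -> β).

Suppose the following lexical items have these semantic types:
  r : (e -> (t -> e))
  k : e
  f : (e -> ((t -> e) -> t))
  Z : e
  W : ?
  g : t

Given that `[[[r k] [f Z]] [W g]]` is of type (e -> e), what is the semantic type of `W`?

For [[[r k] [f Z]] [W g]] to have type (e -> e) with [[r k] [f Z]] of type t, [W g] must be the function: [W g] : (t -> (e -> e)).
For [W g] to have type (t -> (e -> e)) with g of type t, W must be the function: W : (t -> (t -> (e -> e))).

(t -> (t -> (e -> e)))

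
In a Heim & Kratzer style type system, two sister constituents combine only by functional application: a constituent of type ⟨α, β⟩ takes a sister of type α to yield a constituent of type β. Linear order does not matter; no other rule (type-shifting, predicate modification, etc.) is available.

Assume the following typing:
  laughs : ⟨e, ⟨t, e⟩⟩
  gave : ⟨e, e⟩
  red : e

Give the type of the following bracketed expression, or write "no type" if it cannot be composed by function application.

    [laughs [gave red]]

⟨t, e⟩

[gave red] — gave of type ⟨e, e⟩ combines with red of type e: type e.
[laughs [gave red]] — laughs of type ⟨e, ⟨t, e⟩⟩ combines with [gave red] of type e: type ⟨t, e⟩.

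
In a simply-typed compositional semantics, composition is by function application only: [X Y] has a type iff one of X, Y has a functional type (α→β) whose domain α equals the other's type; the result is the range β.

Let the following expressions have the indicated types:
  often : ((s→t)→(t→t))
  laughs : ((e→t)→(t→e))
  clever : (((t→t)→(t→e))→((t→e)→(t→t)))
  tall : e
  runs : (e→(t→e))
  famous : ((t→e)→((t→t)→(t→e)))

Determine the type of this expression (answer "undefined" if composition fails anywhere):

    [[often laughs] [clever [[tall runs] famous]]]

undefined

[often laughs]: ((s→t)→(t→t)) and ((e→t)→(t→e)) cannot combine by function application — type clash.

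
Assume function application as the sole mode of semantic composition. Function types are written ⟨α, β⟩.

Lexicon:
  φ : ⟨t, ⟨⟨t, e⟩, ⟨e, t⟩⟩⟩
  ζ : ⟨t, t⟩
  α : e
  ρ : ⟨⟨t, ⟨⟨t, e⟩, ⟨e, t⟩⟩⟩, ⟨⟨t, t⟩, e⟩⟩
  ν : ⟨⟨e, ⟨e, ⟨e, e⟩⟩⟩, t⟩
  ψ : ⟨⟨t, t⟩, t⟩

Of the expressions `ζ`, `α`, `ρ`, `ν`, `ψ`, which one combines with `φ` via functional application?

ρ

ζ : ⟨t, t⟩ — no; φ wants t, and ζ wants t.
α : e — no; φ wants t, and α wants nothing (atomic).
ρ — combines: ρ : ⟨⟨t, ⟨⟨t, e⟩, ⟨e, t⟩⟩⟩, ⟨⟨t, t⟩, e⟩⟩ takes φ : ⟨t, ⟨⟨t, e⟩, ⟨e, t⟩⟩⟩ as argument, giving ⟨⟨t, t⟩, e⟩.
ν : ⟨⟨e, ⟨e, ⟨e, e⟩⟩⟩, t⟩ — no; φ wants t, and ν wants ⟨e, ⟨e, ⟨e, e⟩⟩⟩.
ψ : ⟨⟨t, t⟩, t⟩ — no; φ wants t, and ψ wants ⟨t, t⟩.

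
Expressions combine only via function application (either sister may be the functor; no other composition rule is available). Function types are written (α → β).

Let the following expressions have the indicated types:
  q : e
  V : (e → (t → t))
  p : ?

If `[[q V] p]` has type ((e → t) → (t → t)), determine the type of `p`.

((t → t) → ((e → t) → (t → t)))

[[q V] p] must have type ((e → t) → (t → t)). The sister [q V] has type (t → t); that is not a function onto ((e → t) → (t → t)), so p must be the functor, of type ((t → t) → ((e → t) → (t → t))).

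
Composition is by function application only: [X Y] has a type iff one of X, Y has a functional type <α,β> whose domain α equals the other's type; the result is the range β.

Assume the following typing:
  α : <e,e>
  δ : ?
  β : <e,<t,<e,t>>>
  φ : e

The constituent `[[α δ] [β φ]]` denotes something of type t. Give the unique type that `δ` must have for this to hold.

<<e,e>,<<t,<e,t>>,t>>

[[α δ] [β φ]] is required to be t. [β φ] : <t,<e,t>> cannot yield t as functor, so [α δ] : <<t,<e,t>>,t>.
[α δ] is required to be <<t,<e,t>>,t>. α : <e,e> cannot yield <<t,<e,t>>,t> as functor, so δ : <<e,e>,<<t,<e,t>>,t>>.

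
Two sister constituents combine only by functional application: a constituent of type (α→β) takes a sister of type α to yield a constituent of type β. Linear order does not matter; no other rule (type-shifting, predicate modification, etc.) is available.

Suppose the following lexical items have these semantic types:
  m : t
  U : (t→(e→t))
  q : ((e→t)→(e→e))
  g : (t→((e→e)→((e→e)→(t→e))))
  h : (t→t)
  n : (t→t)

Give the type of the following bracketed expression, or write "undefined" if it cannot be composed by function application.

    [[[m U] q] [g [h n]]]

[m U]: U is (t→(e→t)), m is t; result (e→t).
[[m U] q]: q is ((e→t)→(e→e)), [m U] is (e→t); result (e→e).
[h n]: (t→t) and (t→t) cannot combine by function application — type clash.

undefined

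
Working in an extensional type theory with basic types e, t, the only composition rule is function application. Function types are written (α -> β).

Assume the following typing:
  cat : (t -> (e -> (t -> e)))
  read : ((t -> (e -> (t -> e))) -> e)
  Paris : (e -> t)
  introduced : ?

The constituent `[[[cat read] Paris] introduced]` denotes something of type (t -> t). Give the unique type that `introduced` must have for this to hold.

(t -> (t -> t))

At [[[cat read] Paris] introduced] (required: (t -> t)): [[cat read] Paris] is t, which is not a function with range (t -> t); hence introduced is the functor — type (t -> (t -> t)).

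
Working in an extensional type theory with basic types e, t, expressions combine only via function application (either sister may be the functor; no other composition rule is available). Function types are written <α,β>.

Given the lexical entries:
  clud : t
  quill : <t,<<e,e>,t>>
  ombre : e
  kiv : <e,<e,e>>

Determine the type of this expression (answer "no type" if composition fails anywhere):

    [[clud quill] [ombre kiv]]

t

At [clud quill], quill : <t,<<e,e>,t>> takes clud : t, giving <<e,e>,t>.
At [ombre kiv], kiv : <e,<e,e>> takes ombre : e, giving <e,e>.
At [[clud quill] [ombre kiv]], [clud quill] : <<e,e>,t> takes [ombre kiv] : <e,e>, giving t.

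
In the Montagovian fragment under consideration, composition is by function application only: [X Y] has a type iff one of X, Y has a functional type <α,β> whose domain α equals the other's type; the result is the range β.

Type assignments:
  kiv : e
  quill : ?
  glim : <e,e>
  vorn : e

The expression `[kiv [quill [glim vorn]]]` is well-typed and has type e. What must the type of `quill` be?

<e,<e,e>>

[kiv [quill [glim vorn]]] is required to be e. kiv : e cannot yield e as functor, so [quill [glim vorn]] : <e,e>.
[quill [glim vorn]] is required to be <e,e>. [glim vorn] : e cannot yield <e,e> as functor, so quill : <e,<e,e>>.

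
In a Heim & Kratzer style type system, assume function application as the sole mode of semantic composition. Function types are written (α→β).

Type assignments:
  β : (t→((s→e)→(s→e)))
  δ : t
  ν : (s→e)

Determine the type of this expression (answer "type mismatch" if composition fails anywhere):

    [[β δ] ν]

(s→e)

[β δ]: β is (t→((s→e)→(s→e))), δ is t; result ((s→e)→(s→e)).
[[β δ] ν]: [β δ] is ((s→e)→(s→e)), ν is (s→e); result (s→e).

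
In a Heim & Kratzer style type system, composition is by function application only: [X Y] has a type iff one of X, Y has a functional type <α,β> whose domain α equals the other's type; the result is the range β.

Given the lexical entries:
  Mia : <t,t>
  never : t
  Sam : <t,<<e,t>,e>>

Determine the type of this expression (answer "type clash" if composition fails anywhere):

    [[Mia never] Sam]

At [Mia never], Mia : <t,t> takes never : t, giving t.
At [[Mia never] Sam], Sam : <t,<<e,t>,e>> takes [Mia never] : t, giving <<e,t>,e>.

<<e,t>,e>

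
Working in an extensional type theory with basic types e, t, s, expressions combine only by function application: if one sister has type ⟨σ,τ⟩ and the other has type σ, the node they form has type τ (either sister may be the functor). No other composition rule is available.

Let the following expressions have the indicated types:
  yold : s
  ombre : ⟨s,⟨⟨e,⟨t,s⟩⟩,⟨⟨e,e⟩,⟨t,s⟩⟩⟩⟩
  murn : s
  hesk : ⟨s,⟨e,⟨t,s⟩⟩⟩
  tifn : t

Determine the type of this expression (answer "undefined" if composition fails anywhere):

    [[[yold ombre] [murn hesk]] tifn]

undefined

[yold ombre]: ⟨s,⟨⟨e,⟨t,s⟩⟩,⟨⟨e,e⟩,⟨t,s⟩⟩⟩⟩ applied to s yields ⟨⟨e,⟨t,s⟩⟩,⟨⟨e,e⟩,⟨t,s⟩⟩⟩.
[murn hesk]: ⟨s,⟨e,⟨t,s⟩⟩⟩ applied to s yields ⟨e,⟨t,s⟩⟩.
[[yold ombre] [murn hesk]]: ⟨⟨e,⟨t,s⟩⟩,⟨⟨e,e⟩,⟨t,s⟩⟩⟩ applied to ⟨e,⟨t,s⟩⟩ yields ⟨⟨e,e⟩,⟨t,s⟩⟩.
At [[[yold ombre] [murn hesk]] tifn]: neither ⟨⟨e,e⟩,⟨t,s⟩⟩ nor t can take the other as argument; the node is ill-typed.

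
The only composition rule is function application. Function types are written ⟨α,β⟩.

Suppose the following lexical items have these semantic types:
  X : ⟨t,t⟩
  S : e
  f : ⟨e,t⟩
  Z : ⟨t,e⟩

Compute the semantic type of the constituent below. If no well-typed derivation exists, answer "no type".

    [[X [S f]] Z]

[S f]: f is ⟨e,t⟩, S is e; result t.
[X [S f]]: X is ⟨t,t⟩, [S f] is t; result t.
[[X [S f]] Z]: Z is ⟨t,e⟩, [X [S f]] is t; result e.

e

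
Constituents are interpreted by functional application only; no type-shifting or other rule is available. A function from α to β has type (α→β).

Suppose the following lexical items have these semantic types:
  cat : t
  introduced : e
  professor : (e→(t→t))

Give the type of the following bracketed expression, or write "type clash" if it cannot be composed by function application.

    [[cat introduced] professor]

[cat introduced]: t with e — neither is a function whose domain matches the other; composition fails here.

type clash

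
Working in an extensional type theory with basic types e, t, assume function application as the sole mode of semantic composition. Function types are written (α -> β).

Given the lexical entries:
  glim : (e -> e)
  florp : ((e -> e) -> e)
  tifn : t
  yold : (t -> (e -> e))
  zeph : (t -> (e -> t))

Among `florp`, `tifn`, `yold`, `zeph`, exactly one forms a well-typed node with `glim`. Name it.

florp

florp — combines: florp : ((e -> e) -> e) takes glim : (e -> e) as argument, giving e.
tifn : t — neither side's domain matches the other.
yold : (t -> (e -> e)) — neither side's domain matches the other.
zeph : (t -> (e -> t)) — neither side's domain matches the other.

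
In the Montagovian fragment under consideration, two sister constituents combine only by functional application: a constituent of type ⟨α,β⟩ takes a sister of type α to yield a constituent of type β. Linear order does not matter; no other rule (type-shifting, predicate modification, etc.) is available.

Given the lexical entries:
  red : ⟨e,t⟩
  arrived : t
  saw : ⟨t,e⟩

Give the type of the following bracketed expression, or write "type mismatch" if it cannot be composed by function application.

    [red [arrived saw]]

[arrived saw]: ⟨t,e⟩ applied to t yields e.
[red [arrived saw]]: ⟨e,t⟩ applied to e yields t.

t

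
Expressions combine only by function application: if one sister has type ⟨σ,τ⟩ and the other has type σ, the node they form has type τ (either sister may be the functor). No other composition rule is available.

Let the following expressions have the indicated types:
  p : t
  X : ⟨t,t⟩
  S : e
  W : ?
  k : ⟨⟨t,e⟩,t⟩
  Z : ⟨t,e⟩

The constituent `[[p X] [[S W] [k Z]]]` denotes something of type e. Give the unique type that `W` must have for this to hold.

⟨e,⟨t,⟨t,e⟩⟩⟩

For [[p X] [[S W] [k Z]]] to have type e with [p X] of type t, [[S W] [k Z]] must be the function: [[S W] [k Z]] : ⟨t,e⟩.
For [[S W] [k Z]] to have type ⟨t,e⟩ with [k Z] of type t, [S W] must be the function: [S W] : ⟨t,⟨t,e⟩⟩.
For [S W] to have type ⟨t,⟨t,e⟩⟩ with S of type e, W must be the function: W : ⟨e,⟨t,⟨t,e⟩⟩⟩.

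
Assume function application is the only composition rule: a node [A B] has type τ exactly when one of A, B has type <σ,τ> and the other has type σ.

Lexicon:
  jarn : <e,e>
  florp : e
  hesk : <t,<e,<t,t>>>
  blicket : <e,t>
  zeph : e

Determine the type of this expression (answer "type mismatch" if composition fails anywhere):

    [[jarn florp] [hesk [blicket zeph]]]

<t,t>

[jarn florp]: jarn is <e,e>, florp is e; result e.
[blicket zeph]: blicket is <e,t>, zeph is e; result t.
[hesk [blicket zeph]]: hesk is <t,<e,<t,t>>>, [blicket zeph] is t; result <e,<t,t>>.
[[jarn florp] [hesk [blicket zeph]]]: [hesk [blicket zeph]] is <e,<t,t>>, [jarn florp] is e; result <t,t>.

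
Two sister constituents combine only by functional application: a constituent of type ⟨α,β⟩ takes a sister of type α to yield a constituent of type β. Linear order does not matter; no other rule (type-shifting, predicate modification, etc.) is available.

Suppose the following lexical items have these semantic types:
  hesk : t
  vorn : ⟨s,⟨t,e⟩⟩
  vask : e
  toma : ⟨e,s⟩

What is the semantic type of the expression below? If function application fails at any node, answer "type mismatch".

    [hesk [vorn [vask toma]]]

[vask toma]: functor toma : ⟨e,s⟩, argument vask : e; result s.
[vorn [vask toma]]: functor vorn : ⟨s,⟨t,e⟩⟩, argument [vask toma] : s; result ⟨t,e⟩.
[hesk [vorn [vask toma]]]: functor [vorn [vask toma]] : ⟨t,e⟩, argument hesk : t; result e.

e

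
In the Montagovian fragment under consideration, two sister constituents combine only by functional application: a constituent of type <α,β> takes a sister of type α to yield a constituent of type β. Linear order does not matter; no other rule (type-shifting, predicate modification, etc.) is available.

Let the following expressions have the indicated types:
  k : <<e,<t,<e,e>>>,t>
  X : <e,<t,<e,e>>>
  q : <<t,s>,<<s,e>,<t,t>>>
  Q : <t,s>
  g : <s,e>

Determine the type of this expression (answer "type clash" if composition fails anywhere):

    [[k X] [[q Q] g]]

At [k X], k : <<e,<t,<e,e>>>,t> takes X : <e,<t,<e,e>>>, giving t.
At [q Q], q : <<t,s>,<<s,e>,<t,t>>> takes Q : <t,s>, giving <<s,e>,<t,t>>.
At [[q Q] g], [q Q] : <<s,e>,<t,t>> takes g : <s,e>, giving <t,t>.
At [[k X] [[q Q] g]], [[q Q] g] : <t,t> takes [k X] : t, giving t.

t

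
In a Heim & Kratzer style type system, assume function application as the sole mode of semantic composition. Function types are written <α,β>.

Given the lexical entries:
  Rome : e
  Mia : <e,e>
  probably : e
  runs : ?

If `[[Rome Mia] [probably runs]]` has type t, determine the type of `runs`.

[[Rome Mia] [probably runs]] must have type t. The sister [Rome Mia] has type e; that is not a function onto t, so [probably runs] must be the functor, of type <e,t>.
[probably runs] must have type <e,t>. The sister probably has type e; that is not a function onto <e,t>, so runs must be the functor, of type <e,<e,t>>.

<e,<e,t>>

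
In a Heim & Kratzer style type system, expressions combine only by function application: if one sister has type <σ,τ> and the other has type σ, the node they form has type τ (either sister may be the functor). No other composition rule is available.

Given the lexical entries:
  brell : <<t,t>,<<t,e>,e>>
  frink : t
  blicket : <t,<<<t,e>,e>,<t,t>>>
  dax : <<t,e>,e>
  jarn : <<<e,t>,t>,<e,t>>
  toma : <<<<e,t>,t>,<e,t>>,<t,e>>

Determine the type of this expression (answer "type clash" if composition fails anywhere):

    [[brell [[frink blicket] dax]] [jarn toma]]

e

At [frink blicket], blicket : <t,<<<t,e>,e>,<t,t>>> takes frink : t, giving <<<t,e>,e>,<t,t>>.
At [[frink blicket] dax], [frink blicket] : <<<t,e>,e>,<t,t>> takes dax : <<t,e>,e>, giving <t,t>.
At [brell [[frink blicket] dax]], brell : <<t,t>,<<t,e>,e>> takes [[frink blicket] dax] : <t,t>, giving <<t,e>,e>.
At [jarn toma], toma : <<<<e,t>,t>,<e,t>>,<t,e>> takes jarn : <<<e,t>,t>,<e,t>>, giving <t,e>.
At [[brell [[frink blicket] dax]] [jarn toma]], [brell [[frink blicket] dax]] : <<t,e>,e> takes [jarn toma] : <t,e>, giving e.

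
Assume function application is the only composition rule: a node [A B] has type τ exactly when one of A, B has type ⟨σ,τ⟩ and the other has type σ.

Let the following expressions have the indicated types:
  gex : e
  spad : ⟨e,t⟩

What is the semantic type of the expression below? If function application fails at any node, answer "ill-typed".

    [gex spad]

t

At [gex spad], spad : ⟨e,t⟩ takes gex : e, giving t.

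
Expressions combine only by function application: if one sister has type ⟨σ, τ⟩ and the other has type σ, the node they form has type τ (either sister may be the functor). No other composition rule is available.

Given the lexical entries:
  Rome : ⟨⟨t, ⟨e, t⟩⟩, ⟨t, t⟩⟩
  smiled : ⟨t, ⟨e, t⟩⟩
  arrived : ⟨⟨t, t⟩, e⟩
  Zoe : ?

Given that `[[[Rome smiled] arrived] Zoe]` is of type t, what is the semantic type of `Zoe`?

⟨e, t⟩

For [[[Rome smiled] arrived] Zoe] to have type t with [[Rome smiled] arrived] of type e, Zoe must be the function: Zoe : ⟨e, t⟩.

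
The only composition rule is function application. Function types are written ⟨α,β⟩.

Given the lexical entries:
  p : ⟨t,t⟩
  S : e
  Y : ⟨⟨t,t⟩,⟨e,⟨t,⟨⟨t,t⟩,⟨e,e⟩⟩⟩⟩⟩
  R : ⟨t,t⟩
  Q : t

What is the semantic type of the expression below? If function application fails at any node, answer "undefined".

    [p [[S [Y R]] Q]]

At [Y R], Y : ⟨⟨t,t⟩,⟨e,⟨t,⟨⟨t,t⟩,⟨e,e⟩⟩⟩⟩⟩ takes R : ⟨t,t⟩, giving ⟨e,⟨t,⟨⟨t,t⟩,⟨e,e⟩⟩⟩⟩.
At [S [Y R]], [Y R] : ⟨e,⟨t,⟨⟨t,t⟩,⟨e,e⟩⟩⟩⟩ takes S : e, giving ⟨t,⟨⟨t,t⟩,⟨e,e⟩⟩⟩.
At [[S [Y R]] Q], [S [Y R]] : ⟨t,⟨⟨t,t⟩,⟨e,e⟩⟩⟩ takes Q : t, giving ⟨⟨t,t⟩,⟨e,e⟩⟩.
At [p [[S [Y R]] Q]], [[S [Y R]] Q] : ⟨⟨t,t⟩,⟨e,e⟩⟩ takes p : ⟨t,t⟩, giving ⟨e,e⟩.

⟨e,e⟩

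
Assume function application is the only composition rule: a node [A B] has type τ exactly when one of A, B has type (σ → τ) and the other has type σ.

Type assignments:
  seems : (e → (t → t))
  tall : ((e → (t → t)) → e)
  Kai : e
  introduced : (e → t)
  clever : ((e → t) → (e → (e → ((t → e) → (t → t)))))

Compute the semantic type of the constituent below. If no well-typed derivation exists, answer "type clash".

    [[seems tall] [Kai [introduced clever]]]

((t → e) → (t → t))

At [seems tall], tall : ((e → (t → t)) → e) takes seems : (e → (t → t)), giving e.
At [introduced clever], clever : ((e → t) → (e → (e → ((t → e) → (t → t))))) takes introduced : (e → t), giving (e → (e → ((t → e) → (t → t)))).
At [Kai [introduced clever]], [introduced clever] : (e → (e → ((t → e) → (t → t)))) takes Kai : e, giving (e → ((t → e) → (t → t))).
At [[seems tall] [Kai [introduced clever]]], [Kai [introduced clever]] : (e → ((t → e) → (t → t))) takes [seems tall] : e, giving ((t → e) → (t → t)).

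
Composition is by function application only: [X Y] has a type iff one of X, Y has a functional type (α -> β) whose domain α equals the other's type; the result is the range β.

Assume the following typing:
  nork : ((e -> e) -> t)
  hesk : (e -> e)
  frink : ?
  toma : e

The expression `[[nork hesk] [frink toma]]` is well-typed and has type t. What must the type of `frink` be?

[[nork hesk] [frink toma]] is required to be t. [nork hesk] : t cannot yield t as functor, so [frink toma] : (t -> t).
[frink toma] is required to be (t -> t). toma : e cannot yield (t -> t) as functor, so frink : (e -> (t -> t)).

(e -> (t -> t))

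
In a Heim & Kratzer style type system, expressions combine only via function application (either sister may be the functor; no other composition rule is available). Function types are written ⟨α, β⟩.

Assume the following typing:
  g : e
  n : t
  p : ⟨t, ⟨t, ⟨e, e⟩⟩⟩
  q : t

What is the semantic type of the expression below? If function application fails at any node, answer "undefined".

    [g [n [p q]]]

e

[p q]: p is ⟨t, ⟨t, ⟨e, e⟩⟩⟩, q is t; result ⟨t, ⟨e, e⟩⟩.
[n [p q]]: [p q] is ⟨t, ⟨e, e⟩⟩, n is t; result ⟨e, e⟩.
[g [n [p q]]]: [n [p q]] is ⟨e, e⟩, g is e; result e.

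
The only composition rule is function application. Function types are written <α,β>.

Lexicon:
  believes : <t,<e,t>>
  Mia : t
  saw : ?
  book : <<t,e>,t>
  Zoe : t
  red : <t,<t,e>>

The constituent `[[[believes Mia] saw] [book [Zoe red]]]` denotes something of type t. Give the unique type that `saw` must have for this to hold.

At [[[believes Mia] saw] [book [Zoe red]]] (required: t): [book [Zoe red]] is t, which is not a function with range t; hence [[believes Mia] saw] is the functor — type <t,t>.
At [[believes Mia] saw] (required: <t,t>): [believes Mia] is <e,t>, which is not a function with range <t,t>; hence saw is the functor — type <<e,t>,<t,t>>.

<<e,t>,<t,t>>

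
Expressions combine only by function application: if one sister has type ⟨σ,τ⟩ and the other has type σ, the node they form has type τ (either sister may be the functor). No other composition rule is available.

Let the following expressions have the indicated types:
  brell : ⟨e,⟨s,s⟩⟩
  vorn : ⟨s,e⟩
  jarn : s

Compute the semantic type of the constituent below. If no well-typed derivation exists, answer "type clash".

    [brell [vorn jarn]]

[vorn jarn]: vorn is ⟨s,e⟩, jarn is s; result e.
[brell [vorn jarn]]: brell is ⟨e,⟨s,s⟩⟩, [vorn jarn] is e; result ⟨s,s⟩.

⟨s,s⟩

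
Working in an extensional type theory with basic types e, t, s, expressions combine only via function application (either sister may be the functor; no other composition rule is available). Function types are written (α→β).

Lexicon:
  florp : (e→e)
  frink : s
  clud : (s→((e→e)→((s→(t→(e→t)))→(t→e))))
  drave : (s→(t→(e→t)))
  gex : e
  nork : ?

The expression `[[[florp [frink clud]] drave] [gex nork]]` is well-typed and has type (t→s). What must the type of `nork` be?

(e→((t→e)→(t→s)))

For [[[florp [frink clud]] drave] [gex nork]] to have type (t→s) with [[florp [frink clud]] drave] of type (t→e), [gex nork] must be the function: [gex nork] : ((t→e)→(t→s)).
For [gex nork] to have type ((t→e)→(t→s)) with gex of type e, nork must be the function: nork : (e→((t→e)→(t→s))).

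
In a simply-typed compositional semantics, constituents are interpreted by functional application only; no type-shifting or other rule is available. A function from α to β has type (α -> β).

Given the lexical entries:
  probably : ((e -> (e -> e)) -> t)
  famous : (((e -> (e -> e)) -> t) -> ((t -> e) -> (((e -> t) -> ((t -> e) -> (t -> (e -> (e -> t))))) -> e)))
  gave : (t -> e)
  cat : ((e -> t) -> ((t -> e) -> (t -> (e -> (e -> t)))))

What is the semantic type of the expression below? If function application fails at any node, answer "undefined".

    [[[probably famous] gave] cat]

At [probably famous], famous : (((e -> (e -> e)) -> t) -> ((t -> e) -> (((e -> t) -> ((t -> e) -> (t -> (e -> (e -> t))))) -> e))) takes probably : ((e -> (e -> e)) -> t), giving ((t -> e) -> (((e -> t) -> ((t -> e) -> (t -> (e -> (e -> t))))) -> e)).
At [[probably famous] gave], [probably famous] : ((t -> e) -> (((e -> t) -> ((t -> e) -> (t -> (e -> (e -> t))))) -> e)) takes gave : (t -> e), giving (((e -> t) -> ((t -> e) -> (t -> (e -> (e -> t))))) -> e).
At [[[probably famous] gave] cat], [[probably famous] gave] : (((e -> t) -> ((t -> e) -> (t -> (e -> (e -> t))))) -> e) takes cat : ((e -> t) -> ((t -> e) -> (t -> (e -> (e -> t))))), giving e.

e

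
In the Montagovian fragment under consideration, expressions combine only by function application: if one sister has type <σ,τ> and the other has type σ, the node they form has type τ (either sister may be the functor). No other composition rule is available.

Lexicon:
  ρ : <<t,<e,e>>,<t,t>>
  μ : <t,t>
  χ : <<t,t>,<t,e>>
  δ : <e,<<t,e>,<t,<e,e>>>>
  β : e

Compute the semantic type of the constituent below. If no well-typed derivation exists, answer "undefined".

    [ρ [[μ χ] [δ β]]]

[μ χ]: functor χ : <<t,t>,<t,e>>, argument μ : <t,t>; result <t,e>.
[δ β]: functor δ : <e,<<t,e>,<t,<e,e>>>>, argument β : e; result <<t,e>,<t,<e,e>>>.
[[μ χ] [δ β]]: functor [δ β] : <<t,e>,<t,<e,e>>>, argument [μ χ] : <t,e>; result <t,<e,e>>.
[ρ [[μ χ] [δ β]]]: functor ρ : <<t,<e,e>>,<t,t>>, argument [[μ χ] [δ β]] : <t,<e,e>>; result <t,t>.

<t,t>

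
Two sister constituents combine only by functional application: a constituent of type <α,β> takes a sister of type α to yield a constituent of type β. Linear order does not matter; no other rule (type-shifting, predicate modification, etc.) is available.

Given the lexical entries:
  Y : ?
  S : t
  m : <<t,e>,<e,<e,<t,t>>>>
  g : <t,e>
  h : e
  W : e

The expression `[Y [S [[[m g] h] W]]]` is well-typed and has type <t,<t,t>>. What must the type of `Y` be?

<t,<t,<t,t>>>

At [Y [S [[[m g] h] W]]] (required: <t,<t,t>>): [S [[[m g] h] W]] is t, which is not a function with range <t,<t,t>>; hence Y is the functor — type <t,<t,<t,t>>>.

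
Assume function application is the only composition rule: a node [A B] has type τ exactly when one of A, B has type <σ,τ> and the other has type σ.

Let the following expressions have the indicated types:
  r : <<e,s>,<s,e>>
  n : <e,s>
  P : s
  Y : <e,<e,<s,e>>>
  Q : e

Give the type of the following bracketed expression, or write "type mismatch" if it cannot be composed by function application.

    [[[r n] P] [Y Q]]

[r n]: <<e,s>,<s,e>> applied to <e,s> yields <s,e>.
[[r n] P]: <s,e> applied to s yields e.
[Y Q]: <e,<e,<s,e>>> applied to e yields <e,<s,e>>.
[[[r n] P] [Y Q]]: <e,<s,e>> applied to e yields <s,e>.

<s,e>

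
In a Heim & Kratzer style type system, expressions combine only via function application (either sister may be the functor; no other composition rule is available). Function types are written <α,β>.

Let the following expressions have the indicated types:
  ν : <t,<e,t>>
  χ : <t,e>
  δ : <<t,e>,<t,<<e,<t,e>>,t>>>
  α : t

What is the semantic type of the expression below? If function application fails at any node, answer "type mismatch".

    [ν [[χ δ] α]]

type mismatch

[χ δ]: functor δ : <<t,e>,<t,<<e,<t,e>>,t>>>, argument χ : <t,e>; result <t,<<e,<t,e>>,t>>.
[[χ δ] α]: functor [χ δ] : <t,<<e,<t,e>>,t>>, argument α : t; result <<e,<t,e>>,t>.
At [ν [[χ δ] α]]: neither <t,<e,t>> nor <<e,<t,e>>,t> can take the other as argument; the node is ill-typed.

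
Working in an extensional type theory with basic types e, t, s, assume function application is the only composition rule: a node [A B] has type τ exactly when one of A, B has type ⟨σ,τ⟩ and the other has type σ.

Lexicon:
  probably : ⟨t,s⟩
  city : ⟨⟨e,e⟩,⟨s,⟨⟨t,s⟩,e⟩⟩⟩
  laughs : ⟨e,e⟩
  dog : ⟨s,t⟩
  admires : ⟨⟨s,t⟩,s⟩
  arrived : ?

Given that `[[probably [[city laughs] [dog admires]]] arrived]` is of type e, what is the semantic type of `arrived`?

For [[probably [[city laughs] [dog admires]]] arrived] to have type e with [probably [[city laughs] [dog admires]]] of type e, arrived must be the function: arrived : ⟨e,e⟩.

⟨e,e⟩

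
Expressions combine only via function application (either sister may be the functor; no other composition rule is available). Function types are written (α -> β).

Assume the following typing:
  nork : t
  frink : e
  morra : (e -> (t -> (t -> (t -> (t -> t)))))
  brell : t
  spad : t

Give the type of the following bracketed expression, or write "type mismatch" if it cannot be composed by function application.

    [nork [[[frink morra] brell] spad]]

(t -> t)

[frink morra]: morra is (e -> (t -> (t -> (t -> (t -> t))))), frink is e; result (t -> (t -> (t -> (t -> t)))).
[[frink morra] brell]: [frink morra] is (t -> (t -> (t -> (t -> t)))), brell is t; result (t -> (t -> (t -> t))).
[[[frink morra] brell] spad]: [[frink morra] brell] is (t -> (t -> (t -> t))), spad is t; result (t -> (t -> t)).
[nork [[[frink morra] brell] spad]]: [[[frink morra] brell] spad] is (t -> (t -> t)), nork is t; result (t -> t).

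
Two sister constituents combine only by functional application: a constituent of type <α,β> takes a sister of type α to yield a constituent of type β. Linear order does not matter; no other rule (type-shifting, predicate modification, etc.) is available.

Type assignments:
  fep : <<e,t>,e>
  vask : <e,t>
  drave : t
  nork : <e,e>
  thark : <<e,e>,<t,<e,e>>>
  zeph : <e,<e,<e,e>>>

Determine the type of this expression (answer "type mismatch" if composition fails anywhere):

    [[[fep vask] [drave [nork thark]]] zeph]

[fep vask]: fep is <<e,t>,e>, vask is <e,t>; result e.
[nork thark]: thark is <<e,e>,<t,<e,e>>>, nork is <e,e>; result <t,<e,e>>.
[drave [nork thark]]: [nork thark] is <t,<e,e>>, drave is t; result <e,e>.
[[fep vask] [drave [nork thark]]]: [drave [nork thark]] is <e,e>, [fep vask] is e; result e.
[[[fep vask] [drave [nork thark]]] zeph]: zeph is <e,<e,<e,e>>>, [[fep vask] [drave [nork thark]]] is e; result <e,<e,e>>.

<e,<e,e>>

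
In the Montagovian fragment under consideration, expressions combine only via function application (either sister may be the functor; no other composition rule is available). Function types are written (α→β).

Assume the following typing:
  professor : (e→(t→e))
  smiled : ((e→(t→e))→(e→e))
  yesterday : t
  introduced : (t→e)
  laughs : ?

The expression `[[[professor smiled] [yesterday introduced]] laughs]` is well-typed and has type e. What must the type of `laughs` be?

(e→e)

At [[[professor smiled] [yesterday introduced]] laughs] (required: e): [[professor smiled] [yesterday introduced]] is e, which is not a function with range e; hence laughs is the functor — type (e→e).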